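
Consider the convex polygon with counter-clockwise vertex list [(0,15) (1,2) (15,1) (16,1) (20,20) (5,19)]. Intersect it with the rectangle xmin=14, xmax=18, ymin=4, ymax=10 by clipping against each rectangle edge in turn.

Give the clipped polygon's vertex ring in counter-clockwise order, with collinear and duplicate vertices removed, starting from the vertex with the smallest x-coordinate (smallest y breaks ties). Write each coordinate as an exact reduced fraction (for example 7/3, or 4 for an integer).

1. After x ≥ 14: [(14,15/14) (15,1) (16,1) (20,20) (14,98/5)]
2. After x ≤ 18: [(14,15/14) (15,1) (16,1) (18,21/2) (18,298/15) (14,98/5)]
3. After y ≥ 4: [(14,4) (316/19,4) (18,21/2) (18,298/15) (14,98/5)]
4. After y ≤ 10: [(14,10) (14,4) (316/19,4) (340/19,10)]
5. Canonical ring: [(14,4) (316/19,4) (340/19,10) (14,10)]

Clipped polygon: [(14,4) (316/19,4) (340/19,10) (14,10)]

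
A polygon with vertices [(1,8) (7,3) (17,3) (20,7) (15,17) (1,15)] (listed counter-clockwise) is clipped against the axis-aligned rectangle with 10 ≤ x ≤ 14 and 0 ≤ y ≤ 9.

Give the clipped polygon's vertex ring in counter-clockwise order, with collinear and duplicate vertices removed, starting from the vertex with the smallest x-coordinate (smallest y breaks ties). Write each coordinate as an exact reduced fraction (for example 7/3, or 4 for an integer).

1. After x ≥ 10: [(10,3) (17,3) (20,7) (15,17) (10,114/7)]
2. After x ≤ 14: [(10,3) (14,3) (14,118/7) (10,114/7)]
3. After y ≥ 0: [(10,3) (14,3) (14,118/7) (10,114/7)]
4. After y ≤ 9: [(10,9) (10,3) (14,3) (14,9)]
5. Canonical ring: [(10,3) (14,3) (14,9) (10,9)]

Clipped polygon: [(10,3) (14,3) (14,9) (10,9)]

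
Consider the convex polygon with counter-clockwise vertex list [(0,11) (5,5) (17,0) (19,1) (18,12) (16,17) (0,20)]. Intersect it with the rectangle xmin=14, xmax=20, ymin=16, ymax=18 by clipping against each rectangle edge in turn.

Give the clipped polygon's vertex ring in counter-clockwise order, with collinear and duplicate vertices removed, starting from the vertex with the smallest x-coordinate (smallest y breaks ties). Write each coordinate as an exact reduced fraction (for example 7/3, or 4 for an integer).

1. After x ≥ 14: [(14,5/4) (17,0) (19,1) (18,12) (16,17) (14,139/8)]
2. After x ≤ 20: [(14,5/4) (17,0) (19,1) (18,12) (16,17) (14,139/8)]
3. After y ≥ 16: [(14,16) (82/5,16) (16,17) (14,139/8)]
4. After y ≤ 18: [(14,16) (82/5,16) (16,17) (14,139/8)]
5. Canonical ring: [(14,16) (82/5,16) (16,17) (14,139/8)]

Clipped polygon: [(14,16) (82/5,16) (16,17) (14,139/8)]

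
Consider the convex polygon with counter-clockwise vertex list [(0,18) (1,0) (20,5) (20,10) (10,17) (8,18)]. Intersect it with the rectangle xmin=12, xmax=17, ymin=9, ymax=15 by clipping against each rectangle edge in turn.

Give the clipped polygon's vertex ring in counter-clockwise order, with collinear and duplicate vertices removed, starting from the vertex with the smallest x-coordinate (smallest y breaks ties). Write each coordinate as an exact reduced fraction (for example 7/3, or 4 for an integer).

1. After x ≥ 12: [(12,55/19) (20,5) (20,10) (12,78/5)]
2. After x ≤ 17: [(12,55/19) (17,80/19) (17,121/10) (12,78/5)]
3. After y ≥ 9: [(12,9) (17,9) (17,121/10) (12,78/5)]
4. After y ≤ 15: [(12,15) (12,9) (17,9) (17,121/10) (90/7,15)]
5. Canonical ring: [(12,9) (17,9) (17,121/10) (90/7,15) (12,15)]

Clipped polygon: [(12,9) (17,9) (17,121/10) (90/7,15) (12,15)]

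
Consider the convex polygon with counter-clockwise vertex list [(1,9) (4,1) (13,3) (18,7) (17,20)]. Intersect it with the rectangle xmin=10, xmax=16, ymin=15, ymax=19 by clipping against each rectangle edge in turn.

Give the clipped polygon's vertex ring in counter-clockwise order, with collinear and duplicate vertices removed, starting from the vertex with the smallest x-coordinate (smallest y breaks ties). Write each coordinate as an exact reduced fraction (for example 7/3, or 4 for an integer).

Clipped polygon: [(10,15) (16,15) (16,19) (171/11,19) (10,243/16)]

1. After x ≥ 10: [(10,243/16) (10,7/3) (13,3) (18,7) (17,20)]
2. After x ≤ 16: [(16,309/16) (10,243/16) (10,7/3) (13,3) (16,27/5)]
3. After y ≥ 15: [(16,15) (16,309/16) (10,243/16) (10,15)]
4. After y ≤ 19: [(16,15) (16,19) (171/11,19) (10,243/16) (10,15)]
5. Canonical ring: [(10,15) (16,15) (16,19) (171/11,19) (10,243/16)]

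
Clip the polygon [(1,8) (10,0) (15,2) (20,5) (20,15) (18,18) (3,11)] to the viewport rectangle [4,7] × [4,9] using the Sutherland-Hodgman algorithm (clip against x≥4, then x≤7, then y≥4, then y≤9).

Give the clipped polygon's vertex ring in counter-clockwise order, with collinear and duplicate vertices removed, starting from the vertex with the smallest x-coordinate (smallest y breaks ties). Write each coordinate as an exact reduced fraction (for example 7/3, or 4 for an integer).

Clipped polygon: [(4,16/3) (11/2,4) (7,4) (7,9) (4,9)]

1. After x ≥ 4: [(4,16/3) (10,0) (15,2) (20,5) (20,15) (18,18) (4,172/15)]
2. After x ≤ 7: [(4,16/3) (7,8/3) (7,193/15) (4,172/15)]
3. After y ≥ 4: [(4,16/3) (11/2,4) (7,4) (7,193/15) (4,172/15)]
4. After y ≤ 9: [(4,9) (4,16/3) (11/2,4) (7,4) (7,9)]
5. Canonical ring: [(4,16/3) (11/2,4) (7,4) (7,9) (4,9)]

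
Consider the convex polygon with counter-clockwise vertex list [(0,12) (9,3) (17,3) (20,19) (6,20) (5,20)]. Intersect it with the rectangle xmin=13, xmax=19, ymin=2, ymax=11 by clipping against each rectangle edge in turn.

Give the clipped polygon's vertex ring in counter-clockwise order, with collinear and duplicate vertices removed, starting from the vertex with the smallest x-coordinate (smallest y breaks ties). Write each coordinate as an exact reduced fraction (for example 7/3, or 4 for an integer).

1. After x ≥ 13: [(13,3) (17,3) (20,19) (13,39/2)]
2. After x ≤ 19: [(13,3) (17,3) (19,41/3) (19,267/14) (13,39/2)]
3. After y ≥ 2: [(13,3) (17,3) (19,41/3) (19,267/14) (13,39/2)]
4. After y ≤ 11: [(13,11) (13,3) (17,3) (37/2,11)]
5. Canonical ring: [(13,3) (17,3) (37/2,11) (13,11)]

Clipped polygon: [(13,3) (17,3) (37/2,11) (13,11)]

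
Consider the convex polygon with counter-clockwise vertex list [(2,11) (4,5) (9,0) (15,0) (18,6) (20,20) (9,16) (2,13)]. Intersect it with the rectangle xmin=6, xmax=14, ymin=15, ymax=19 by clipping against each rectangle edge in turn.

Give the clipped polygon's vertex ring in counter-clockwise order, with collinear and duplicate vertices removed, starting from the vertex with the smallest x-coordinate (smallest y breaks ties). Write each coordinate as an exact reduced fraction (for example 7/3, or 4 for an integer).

Clipped polygon: [(20/3,15) (14,15) (14,196/11) (9,16)]

1. After x ≥ 6: [(6,3) (9,0) (15,0) (18,6) (20,20) (9,16) (6,103/7)]
2. After x ≤ 14: [(6,3) (9,0) (14,0) (14,196/11) (9,16) (6,103/7)]
3. After y ≥ 15: [(14,15) (14,196/11) (9,16) (20/3,15)]
4. After y ≤ 19: [(14,15) (14,196/11) (9,16) (20/3,15)]
5. Canonical ring: [(20/3,15) (14,15) (14,196/11) (9,16)]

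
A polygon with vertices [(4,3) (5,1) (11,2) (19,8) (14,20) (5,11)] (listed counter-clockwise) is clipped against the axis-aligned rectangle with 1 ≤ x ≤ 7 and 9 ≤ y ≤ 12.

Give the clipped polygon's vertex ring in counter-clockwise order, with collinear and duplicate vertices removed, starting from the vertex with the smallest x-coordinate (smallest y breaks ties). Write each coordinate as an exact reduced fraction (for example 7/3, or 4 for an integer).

Clipped polygon: [(19/4,9) (7,9) (7,12) (6,12) (5,11)]

1. After x ≥ 1: [(4,3) (5,1) (11,2) (19,8) (14,20) (5,11)]
2. After x ≤ 7: [(4,3) (5,1) (7,4/3) (7,13) (5,11)]
3. After y ≥ 9: [(19/4,9) (7,9) (7,13) (5,11)]
4. After y ≤ 12: [(19/4,9) (7,9) (7,12) (6,12) (5,11)]
5. Canonical ring: [(19/4,9) (7,9) (7,12) (6,12) (5,11)]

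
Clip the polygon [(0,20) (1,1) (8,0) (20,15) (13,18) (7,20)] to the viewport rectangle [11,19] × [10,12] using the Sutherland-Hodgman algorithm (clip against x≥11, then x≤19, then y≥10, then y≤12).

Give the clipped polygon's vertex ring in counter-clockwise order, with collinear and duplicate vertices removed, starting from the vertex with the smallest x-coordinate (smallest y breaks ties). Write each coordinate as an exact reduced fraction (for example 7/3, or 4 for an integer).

1. After x ≥ 11: [(11,15/4) (20,15) (13,18) (11,56/3)]
2. After x ≤ 19: [(11,15/4) (19,55/4) (19,108/7) (13,18) (11,56/3)]
3. After y ≥ 10: [(11,10) (16,10) (19,55/4) (19,108/7) (13,18) (11,56/3)]
4. After y ≤ 12: [(11,12) (11,10) (16,10) (88/5,12)]
5. Canonical ring: [(11,10) (16,10) (88/5,12) (11,12)]

Clipped polygon: [(11,10) (16,10) (88/5,12) (11,12)]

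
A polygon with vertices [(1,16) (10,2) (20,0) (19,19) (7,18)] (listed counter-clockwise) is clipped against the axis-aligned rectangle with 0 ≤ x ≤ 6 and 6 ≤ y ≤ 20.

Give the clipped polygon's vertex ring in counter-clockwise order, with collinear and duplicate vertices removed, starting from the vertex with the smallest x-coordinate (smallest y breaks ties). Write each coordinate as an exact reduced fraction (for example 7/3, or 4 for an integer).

Clipped polygon: [(1,16) (6,74/9) (6,53/3)]

1. After x ≥ 0: [(1,16) (10,2) (20,0) (19,19) (7,18)]
2. After x ≤ 6: [(6,53/3) (1,16) (6,74/9)]
3. After y ≥ 6: [(6,53/3) (1,16) (6,74/9)]
4. After y ≤ 20: [(6,53/3) (1,16) (6,74/9)]
5. Canonical ring: [(1,16) (6,74/9) (6,53/3)]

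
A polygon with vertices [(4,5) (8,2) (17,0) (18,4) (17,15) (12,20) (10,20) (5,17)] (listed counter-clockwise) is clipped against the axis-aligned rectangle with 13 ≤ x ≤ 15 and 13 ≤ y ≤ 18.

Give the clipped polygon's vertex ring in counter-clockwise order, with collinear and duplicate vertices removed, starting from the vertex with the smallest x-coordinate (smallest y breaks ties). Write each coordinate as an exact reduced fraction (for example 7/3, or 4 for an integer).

Clipped polygon: [(13,13) (15,13) (15,17) (14,18) (13,18)]

1. After x ≥ 13: [(13,8/9) (17,0) (18,4) (17,15) (13,19)]
2. After x ≤ 15: [(13,8/9) (15,4/9) (15,17) (13,19)]
3. After y ≥ 13: [(13,13) (15,13) (15,17) (13,19)]
4. After y ≤ 18: [(13,18) (13,13) (15,13) (15,17) (14,18)]
5. Canonical ring: [(13,13) (15,13) (15,17) (14,18) (13,18)]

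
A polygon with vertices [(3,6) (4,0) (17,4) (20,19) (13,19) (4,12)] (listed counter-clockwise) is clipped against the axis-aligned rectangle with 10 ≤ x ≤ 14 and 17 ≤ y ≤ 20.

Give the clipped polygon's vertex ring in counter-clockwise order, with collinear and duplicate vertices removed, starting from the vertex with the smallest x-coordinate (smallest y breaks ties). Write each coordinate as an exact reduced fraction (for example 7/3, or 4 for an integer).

1. After x ≥ 10: [(10,24/13) (17,4) (20,19) (13,19) (10,50/3)]
2. After x ≤ 14: [(10,24/13) (14,40/13) (14,19) (13,19) (10,50/3)]
3. After y ≥ 17: [(14,17) (14,19) (13,19) (73/7,17)]
4. After y ≤ 20: [(14,17) (14,19) (13,19) (73/7,17)]
5. Canonical ring: [(73/7,17) (14,17) (14,19) (13,19)]

Clipped polygon: [(73/7,17) (14,17) (14,19) (13,19)]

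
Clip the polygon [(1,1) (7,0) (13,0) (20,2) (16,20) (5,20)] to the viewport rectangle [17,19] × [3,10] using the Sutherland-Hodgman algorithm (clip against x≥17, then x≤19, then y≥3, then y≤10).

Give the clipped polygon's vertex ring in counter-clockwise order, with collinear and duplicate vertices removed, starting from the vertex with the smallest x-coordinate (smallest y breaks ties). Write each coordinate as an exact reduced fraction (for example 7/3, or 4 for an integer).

1. After x ≥ 17: [(17,8/7) (20,2) (17,31/2)]
2. After x ≤ 19: [(17,8/7) (19,12/7) (19,13/2) (17,31/2)]
3. After y ≥ 3: [(17,3) (19,3) (19,13/2) (17,31/2)]
4. After y ≤ 10: [(17,10) (17,3) (19,3) (19,13/2) (164/9,10)]
5. Canonical ring: [(17,3) (19,3) (19,13/2) (164/9,10) (17,10)]

Clipped polygon: [(17,3) (19,3) (19,13/2) (164/9,10) (17,10)]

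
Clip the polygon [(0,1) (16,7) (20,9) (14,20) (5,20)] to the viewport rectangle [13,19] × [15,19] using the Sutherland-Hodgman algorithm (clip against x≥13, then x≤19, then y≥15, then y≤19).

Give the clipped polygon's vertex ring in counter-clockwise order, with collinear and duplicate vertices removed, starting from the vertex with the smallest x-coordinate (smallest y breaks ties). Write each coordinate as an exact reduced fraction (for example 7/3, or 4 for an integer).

Clipped polygon: [(13,15) (184/11,15) (160/11,19) (13,19)]

1. After x ≥ 13: [(13,47/8) (16,7) (20,9) (14,20) (13,20)]
2. After x ≤ 19: [(13,47/8) (16,7) (19,17/2) (19,65/6) (14,20) (13,20)]
3. After y ≥ 15: [(13,15) (184/11,15) (14,20) (13,20)]
4. After y ≤ 19: [(13,19) (13,15) (184/11,15) (160/11,19)]
5. Canonical ring: [(13,15) (184/11,15) (160/11,19) (13,19)]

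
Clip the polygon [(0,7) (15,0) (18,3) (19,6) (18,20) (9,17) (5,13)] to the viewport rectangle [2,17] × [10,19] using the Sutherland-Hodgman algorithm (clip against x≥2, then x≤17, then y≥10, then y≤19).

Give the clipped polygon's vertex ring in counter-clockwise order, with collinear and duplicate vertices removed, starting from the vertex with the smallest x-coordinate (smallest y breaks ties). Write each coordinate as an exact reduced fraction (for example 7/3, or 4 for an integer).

Clipped polygon: [(5/2,10) (17,10) (17,19) (15,19) (9,17) (5,13)]

1. After x ≥ 2: [(2,47/5) (2,91/15) (15,0) (18,3) (19,6) (18,20) (9,17) (5,13)]
2. After x ≤ 17: [(2,47/5) (2,91/15) (15,0) (17,2) (17,59/3) (9,17) (5,13)]
3. After y ≥ 10: [(5/2,10) (17,10) (17,59/3) (9,17) (5,13)]
4. After y ≤ 19: [(5/2,10) (17,10) (17,19) (15,19) (9,17) (5,13)]
5. Canonical ring: [(5/2,10) (17,10) (17,19) (15,19) (9,17) (5,13)]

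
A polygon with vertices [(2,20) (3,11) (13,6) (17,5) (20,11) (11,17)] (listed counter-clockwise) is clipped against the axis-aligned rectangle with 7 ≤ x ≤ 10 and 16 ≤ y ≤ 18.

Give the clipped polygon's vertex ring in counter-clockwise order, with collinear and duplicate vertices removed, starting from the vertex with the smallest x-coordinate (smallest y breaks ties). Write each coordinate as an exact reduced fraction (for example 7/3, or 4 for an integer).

Clipped polygon: [(7,16) (10,16) (10,52/3) (8,18) (7,18)]

1. After x ≥ 7: [(7,55/3) (7,9) (13,6) (17,5) (20,11) (11,17)]
2. After x ≤ 10: [(10,52/3) (7,55/3) (7,9) (10,15/2)]
3. After y ≥ 16: [(10,16) (10,52/3) (7,55/3) (7,16)]
4. After y ≤ 18: [(10,16) (10,52/3) (8,18) (7,18) (7,16)]
5. Canonical ring: [(7,16) (10,16) (10,52/3) (8,18) (7,18)]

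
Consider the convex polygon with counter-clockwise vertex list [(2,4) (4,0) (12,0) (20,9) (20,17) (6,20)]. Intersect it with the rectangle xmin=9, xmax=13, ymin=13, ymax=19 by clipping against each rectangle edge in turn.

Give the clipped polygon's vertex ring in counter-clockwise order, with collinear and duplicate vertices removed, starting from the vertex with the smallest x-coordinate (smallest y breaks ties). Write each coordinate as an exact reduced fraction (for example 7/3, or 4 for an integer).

1. After x ≥ 9: [(9,0) (12,0) (20,9) (20,17) (9,271/14)]
2. After x ≤ 13: [(9,0) (12,0) (13,9/8) (13,37/2) (9,271/14)]
3. After y ≥ 13: [(9,13) (13,13) (13,37/2) (9,271/14)]
4. After y ≤ 19: [(9,19) (9,13) (13,13) (13,37/2) (32/3,19)]
5. Canonical ring: [(9,13) (13,13) (13,37/2) (32/3,19) (9,19)]

Clipped polygon: [(9,13) (13,13) (13,37/2) (32/3,19) (9,19)]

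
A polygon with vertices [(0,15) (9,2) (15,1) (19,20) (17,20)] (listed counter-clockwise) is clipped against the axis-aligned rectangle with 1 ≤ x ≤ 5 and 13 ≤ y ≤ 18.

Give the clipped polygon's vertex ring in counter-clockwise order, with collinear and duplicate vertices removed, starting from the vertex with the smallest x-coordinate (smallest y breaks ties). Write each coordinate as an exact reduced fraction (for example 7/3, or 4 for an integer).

Clipped polygon: [(1,122/9) (18/13,13) (5,13) (5,280/17) (1,260/17)]

1. After x ≥ 1: [(1,260/17) (1,122/9) (9,2) (15,1) (19,20) (17,20)]
2. After x ≤ 5: [(5,280/17) (1,260/17) (1,122/9) (5,70/9)]
3. After y ≥ 13: [(5,13) (5,280/17) (1,260/17) (1,122/9) (18/13,13)]
4. After y ≤ 18: [(5,13) (5,280/17) (1,260/17) (1,122/9) (18/13,13)]
5. Canonical ring: [(1,122/9) (18/13,13) (5,13) (5,280/17) (1,260/17)]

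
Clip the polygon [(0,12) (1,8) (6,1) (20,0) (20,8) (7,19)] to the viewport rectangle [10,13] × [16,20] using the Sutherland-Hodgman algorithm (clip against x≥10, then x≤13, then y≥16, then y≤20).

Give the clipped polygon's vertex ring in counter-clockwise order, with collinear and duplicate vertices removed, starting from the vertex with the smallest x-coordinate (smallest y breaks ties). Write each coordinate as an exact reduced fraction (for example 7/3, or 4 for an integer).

Clipped polygon: [(10,16) (116/11,16) (10,214/13)]

1. After x ≥ 10: [(10,5/7) (20,0) (20,8) (10,214/13)]
2. After x ≤ 13: [(10,5/7) (13,1/2) (13,181/13) (10,214/13)]
3. After y ≥ 16: [(10,16) (116/11,16) (10,214/13)]
4. After y ≤ 20: [(10,16) (116/11,16) (10,214/13)]
5. Canonical ring: [(10,16) (116/11,16) (10,214/13)]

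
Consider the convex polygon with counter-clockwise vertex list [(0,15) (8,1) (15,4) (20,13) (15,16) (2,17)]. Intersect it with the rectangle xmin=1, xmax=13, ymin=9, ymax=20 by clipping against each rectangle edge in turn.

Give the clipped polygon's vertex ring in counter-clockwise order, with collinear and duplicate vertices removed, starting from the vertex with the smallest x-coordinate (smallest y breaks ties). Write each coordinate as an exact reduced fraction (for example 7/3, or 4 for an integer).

1. After x ≥ 1: [(1,16) (1,53/4) (8,1) (15,4) (20,13) (15,16) (2,17)]
2. After x ≤ 13: [(1,16) (1,53/4) (8,1) (13,22/7) (13,210/13) (2,17)]
3. After y ≥ 9: [(1,16) (1,53/4) (24/7,9) (13,9) (13,210/13) (2,17)]
4. After y ≤ 20: [(1,16) (1,53/4) (24/7,9) (13,9) (13,210/13) (2,17)]
5. Canonical ring: [(1,53/4) (24/7,9) (13,9) (13,210/13) (2,17) (1,16)]

Clipped polygon: [(1,53/4) (24/7,9) (13,9) (13,210/13) (2,17) (1,16)]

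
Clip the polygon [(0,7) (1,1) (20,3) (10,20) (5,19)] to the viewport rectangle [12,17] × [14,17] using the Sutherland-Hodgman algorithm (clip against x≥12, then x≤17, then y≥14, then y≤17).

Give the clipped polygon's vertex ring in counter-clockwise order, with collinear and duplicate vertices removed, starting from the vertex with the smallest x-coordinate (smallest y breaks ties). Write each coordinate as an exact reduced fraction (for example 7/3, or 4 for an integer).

Clipped polygon: [(12,14) (230/17,14) (12,83/5)]

1. After x ≥ 12: [(12,41/19) (20,3) (12,83/5)]
2. After x ≤ 17: [(12,41/19) (17,51/19) (17,81/10) (12,83/5)]
3. After y ≥ 14: [(12,14) (230/17,14) (12,83/5)]
4. After y ≤ 17: [(12,14) (230/17,14) (12,83/5)]
5. Canonical ring: [(12,14) (230/17,14) (12,83/5)]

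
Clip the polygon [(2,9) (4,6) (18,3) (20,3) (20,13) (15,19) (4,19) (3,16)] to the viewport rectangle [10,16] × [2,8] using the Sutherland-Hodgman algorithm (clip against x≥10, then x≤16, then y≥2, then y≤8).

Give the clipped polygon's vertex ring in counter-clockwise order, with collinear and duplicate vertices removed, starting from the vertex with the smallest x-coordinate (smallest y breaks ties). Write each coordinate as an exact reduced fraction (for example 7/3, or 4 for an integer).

Clipped polygon: [(10,33/7) (16,24/7) (16,8) (10,8)]

1. After x ≥ 10: [(10,33/7) (18,3) (20,3) (20,13) (15,19) (10,19)]
2. After x ≤ 16: [(10,33/7) (16,24/7) (16,89/5) (15,19) (10,19)]
3. After y ≥ 2: [(10,33/7) (16,24/7) (16,89/5) (15,19) (10,19)]
4. After y ≤ 8: [(10,8) (10,33/7) (16,24/7) (16,8)]
5. Canonical ring: [(10,33/7) (16,24/7) (16,8) (10,8)]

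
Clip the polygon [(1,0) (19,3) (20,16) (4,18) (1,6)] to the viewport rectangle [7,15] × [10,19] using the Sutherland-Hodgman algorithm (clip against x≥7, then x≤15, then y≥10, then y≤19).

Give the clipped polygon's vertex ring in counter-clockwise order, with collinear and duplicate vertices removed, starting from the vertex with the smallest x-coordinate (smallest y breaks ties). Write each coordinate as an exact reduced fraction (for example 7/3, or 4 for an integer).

1. After x ≥ 7: [(7,1) (19,3) (20,16) (7,141/8)]
2. After x ≤ 15: [(7,1) (15,7/3) (15,133/8) (7,141/8)]
3. After y ≥ 10: [(7,10) (15,10) (15,133/8) (7,141/8)]
4. After y ≤ 19: [(7,10) (15,10) (15,133/8) (7,141/8)]
5. Canonical ring: [(7,10) (15,10) (15,133/8) (7,141/8)]

Clipped polygon: [(7,10) (15,10) (15,133/8) (7,141/8)]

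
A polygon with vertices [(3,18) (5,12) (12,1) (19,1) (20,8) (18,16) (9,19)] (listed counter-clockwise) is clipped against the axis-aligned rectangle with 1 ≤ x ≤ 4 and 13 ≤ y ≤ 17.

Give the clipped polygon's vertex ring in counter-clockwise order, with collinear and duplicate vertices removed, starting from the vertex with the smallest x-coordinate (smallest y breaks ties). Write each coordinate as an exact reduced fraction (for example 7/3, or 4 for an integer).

Clipped polygon: [(10/3,17) (4,15) (4,17)]

1. After x ≥ 1: [(3,18) (5,12) (12,1) (19,1) (20,8) (18,16) (9,19)]
2. After x ≤ 4: [(4,109/6) (3,18) (4,15)]
3. After y ≥ 13: [(4,109/6) (3,18) (4,15)]
4. After y ≤ 17: [(4,17) (10/3,17) (4,15)]
5. Canonical ring: [(10/3,17) (4,15) (4,17)]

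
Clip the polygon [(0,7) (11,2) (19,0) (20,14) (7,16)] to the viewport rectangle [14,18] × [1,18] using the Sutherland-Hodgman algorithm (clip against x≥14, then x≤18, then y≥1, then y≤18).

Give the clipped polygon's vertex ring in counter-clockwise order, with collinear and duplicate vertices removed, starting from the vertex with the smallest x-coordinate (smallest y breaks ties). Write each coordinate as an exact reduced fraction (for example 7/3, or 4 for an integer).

Clipped polygon: [(14,5/4) (15,1) (18,1) (18,186/13) (14,194/13)]

1. After x ≥ 14: [(14,5/4) (19,0) (20,14) (14,194/13)]
2. After x ≤ 18: [(14,5/4) (18,1/4) (18,186/13) (14,194/13)]
3. After y ≥ 1: [(14,5/4) (15,1) (18,1) (18,186/13) (14,194/13)]
4. After y ≤ 18: [(14,5/4) (15,1) (18,1) (18,186/13) (14,194/13)]
5. Canonical ring: [(14,5/4) (15,1) (18,1) (18,186/13) (14,194/13)]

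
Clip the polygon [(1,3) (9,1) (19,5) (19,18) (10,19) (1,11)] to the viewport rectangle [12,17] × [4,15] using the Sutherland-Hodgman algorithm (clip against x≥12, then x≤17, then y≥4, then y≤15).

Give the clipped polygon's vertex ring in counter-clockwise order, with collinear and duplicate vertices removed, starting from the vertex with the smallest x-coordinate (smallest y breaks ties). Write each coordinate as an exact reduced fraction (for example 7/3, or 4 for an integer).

Clipped polygon: [(12,4) (33/2,4) (17,21/5) (17,15) (12,15)]

1. After x ≥ 12: [(12,11/5) (19,5) (19,18) (12,169/9)]
2. After x ≤ 17: [(12,11/5) (17,21/5) (17,164/9) (12,169/9)]
3. After y ≥ 4: [(12,4) (33/2,4) (17,21/5) (17,164/9) (12,169/9)]
4. After y ≤ 15: [(12,15) (12,4) (33/2,4) (17,21/5) (17,15)]
5. Canonical ring: [(12,4) (33/2,4) (17,21/5) (17,15) (12,15)]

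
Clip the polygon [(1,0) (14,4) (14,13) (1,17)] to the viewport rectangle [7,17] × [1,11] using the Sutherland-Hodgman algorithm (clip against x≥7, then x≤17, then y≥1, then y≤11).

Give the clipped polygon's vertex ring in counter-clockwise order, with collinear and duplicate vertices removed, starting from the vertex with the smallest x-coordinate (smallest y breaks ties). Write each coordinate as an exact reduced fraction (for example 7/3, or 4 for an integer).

1. After x ≥ 7: [(7,24/13) (14,4) (14,13) (7,197/13)]
2. After x ≤ 17: [(7,24/13) (14,4) (14,13) (7,197/13)]
3. After y ≥ 1: [(7,24/13) (14,4) (14,13) (7,197/13)]
4. After y ≤ 11: [(7,11) (7,24/13) (14,4) (14,11)]
5. Canonical ring: [(7,24/13) (14,4) (14,11) (7,11)]

Clipped polygon: [(7,24/13) (14,4) (14,11) (7,11)]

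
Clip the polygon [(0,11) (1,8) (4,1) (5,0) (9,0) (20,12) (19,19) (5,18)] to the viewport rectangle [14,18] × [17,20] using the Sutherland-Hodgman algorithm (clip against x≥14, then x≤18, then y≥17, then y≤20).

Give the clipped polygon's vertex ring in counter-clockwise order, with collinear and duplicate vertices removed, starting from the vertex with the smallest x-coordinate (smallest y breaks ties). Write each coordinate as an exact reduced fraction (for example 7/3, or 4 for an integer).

Clipped polygon: [(14,17) (18,17) (18,265/14) (14,261/14)]

1. After x ≥ 14: [(14,60/11) (20,12) (19,19) (14,261/14)]
2. After x ≤ 18: [(14,60/11) (18,108/11) (18,265/14) (14,261/14)]
3. After y ≥ 17: [(14,17) (18,17) (18,265/14) (14,261/14)]
4. After y ≤ 20: [(14,17) (18,17) (18,265/14) (14,261/14)]
5. Canonical ring: [(14,17) (18,17) (18,265/14) (14,261/14)]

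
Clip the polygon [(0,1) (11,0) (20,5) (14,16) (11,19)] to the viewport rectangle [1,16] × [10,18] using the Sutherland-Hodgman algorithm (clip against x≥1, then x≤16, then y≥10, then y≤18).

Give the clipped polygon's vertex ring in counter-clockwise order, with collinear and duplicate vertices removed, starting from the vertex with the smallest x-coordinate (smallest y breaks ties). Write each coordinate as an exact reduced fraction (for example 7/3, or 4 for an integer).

1. After x ≥ 1: [(1,29/11) (1,10/11) (11,0) (20,5) (14,16) (11,19)]
2. After x ≤ 16: [(1,29/11) (1,10/11) (11,0) (16,25/9) (16,37/3) (14,16) (11,19)]
3. After y ≥ 10: [(11/2,10) (16,10) (16,37/3) (14,16) (11,19)]
4. After y ≤ 18: [(187/18,18) (11/2,10) (16,10) (16,37/3) (14,16) (12,18)]
5. Canonical ring: [(11/2,10) (16,10) (16,37/3) (14,16) (12,18) (187/18,18)]

Clipped polygon: [(11/2,10) (16,10) (16,37/3) (14,16) (12,18) (187/18,18)]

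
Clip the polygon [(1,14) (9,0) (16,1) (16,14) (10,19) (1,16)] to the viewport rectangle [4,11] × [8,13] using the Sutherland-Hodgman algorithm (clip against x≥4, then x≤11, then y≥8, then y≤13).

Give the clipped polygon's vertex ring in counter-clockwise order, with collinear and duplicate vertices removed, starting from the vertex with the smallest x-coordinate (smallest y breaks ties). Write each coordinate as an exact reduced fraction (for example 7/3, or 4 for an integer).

1. After x ≥ 4: [(4,35/4) (9,0) (16,1) (16,14) (10,19) (4,17)]
2. After x ≤ 11: [(4,35/4) (9,0) (11,2/7) (11,109/6) (10,19) (4,17)]
3. After y ≥ 8: [(4,35/4) (31/7,8) (11,8) (11,109/6) (10,19) (4,17)]
4. After y ≤ 13: [(4,13) (4,35/4) (31/7,8) (11,8) (11,13)]
5. Canonical ring: [(4,35/4) (31/7,8) (11,8) (11,13) (4,13)]

Clipped polygon: [(4,35/4) (31/7,8) (11,8) (11,13) (4,13)]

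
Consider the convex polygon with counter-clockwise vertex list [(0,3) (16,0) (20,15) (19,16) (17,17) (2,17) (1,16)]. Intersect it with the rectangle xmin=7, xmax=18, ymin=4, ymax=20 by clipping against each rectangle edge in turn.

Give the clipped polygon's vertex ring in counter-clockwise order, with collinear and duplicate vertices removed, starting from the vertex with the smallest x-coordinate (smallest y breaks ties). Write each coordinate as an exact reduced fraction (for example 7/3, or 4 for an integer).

Clipped polygon: [(7,4) (256/15,4) (18,15/2) (18,33/2) (17,17) (7,17)]

1. After x ≥ 7: [(7,27/16) (16,0) (20,15) (19,16) (17,17) (7,17)]
2. After x ≤ 18: [(7,27/16) (16,0) (18,15/2) (18,33/2) (17,17) (7,17)]
3. After y ≥ 4: [(7,4) (256/15,4) (18,15/2) (18,33/2) (17,17) (7,17)]
4. After y ≤ 20: [(7,4) (256/15,4) (18,15/2) (18,33/2) (17,17) (7,17)]
5. Canonical ring: [(7,4) (256/15,4) (18,15/2) (18,33/2) (17,17) (7,17)]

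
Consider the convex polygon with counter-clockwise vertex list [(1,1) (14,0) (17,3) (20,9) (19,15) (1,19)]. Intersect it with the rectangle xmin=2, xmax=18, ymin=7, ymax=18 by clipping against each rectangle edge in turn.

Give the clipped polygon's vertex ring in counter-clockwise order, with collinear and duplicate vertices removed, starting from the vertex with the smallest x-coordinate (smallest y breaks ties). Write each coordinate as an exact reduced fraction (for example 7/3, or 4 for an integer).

1. After x ≥ 2: [(2,12/13) (14,0) (17,3) (20,9) (19,15) (2,169/9)]
2. After x ≤ 18: [(2,12/13) (14,0) (17,3) (18,5) (18,137/9) (2,169/9)]
3. After y ≥ 7: [(2,7) (18,7) (18,137/9) (2,169/9)]
4. After y ≤ 18: [(2,18) (2,7) (18,7) (18,137/9) (11/2,18)]
5. Canonical ring: [(2,7) (18,7) (18,137/9) (11/2,18) (2,18)]

Clipped polygon: [(2,7) (18,7) (18,137/9) (11/2,18) (2,18)]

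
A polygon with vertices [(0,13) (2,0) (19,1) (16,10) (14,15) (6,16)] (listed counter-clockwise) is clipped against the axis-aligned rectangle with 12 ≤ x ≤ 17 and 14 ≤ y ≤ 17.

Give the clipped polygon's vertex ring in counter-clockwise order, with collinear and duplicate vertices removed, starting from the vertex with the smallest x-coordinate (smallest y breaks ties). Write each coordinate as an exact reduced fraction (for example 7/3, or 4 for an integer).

Clipped polygon: [(12,14) (72/5,14) (14,15) (12,61/4)]

1. After x ≥ 12: [(12,10/17) (19,1) (16,10) (14,15) (12,61/4)]
2. After x ≤ 17: [(12,10/17) (17,15/17) (17,7) (16,10) (14,15) (12,61/4)]
3. After y ≥ 14: [(12,14) (72/5,14) (14,15) (12,61/4)]
4. After y ≤ 17: [(12,14) (72/5,14) (14,15) (12,61/4)]
5. Canonical ring: [(12,14) (72/5,14) (14,15) (12,61/4)]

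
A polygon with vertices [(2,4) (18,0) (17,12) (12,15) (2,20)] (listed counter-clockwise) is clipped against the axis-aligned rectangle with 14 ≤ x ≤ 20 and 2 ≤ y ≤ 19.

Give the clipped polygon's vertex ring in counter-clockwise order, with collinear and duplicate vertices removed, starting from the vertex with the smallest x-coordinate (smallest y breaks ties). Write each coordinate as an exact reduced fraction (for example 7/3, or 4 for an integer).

Clipped polygon: [(14,2) (107/6,2) (17,12) (14,69/5)]

1. After x ≥ 14: [(14,1) (18,0) (17,12) (14,69/5)]
2. After x ≤ 20: [(14,1) (18,0) (17,12) (14,69/5)]
3. After y ≥ 2: [(14,2) (107/6,2) (17,12) (14,69/5)]
4. After y ≤ 19: [(14,2) (107/6,2) (17,12) (14,69/5)]
5. Canonical ring: [(14,2) (107/6,2) (17,12) (14,69/5)]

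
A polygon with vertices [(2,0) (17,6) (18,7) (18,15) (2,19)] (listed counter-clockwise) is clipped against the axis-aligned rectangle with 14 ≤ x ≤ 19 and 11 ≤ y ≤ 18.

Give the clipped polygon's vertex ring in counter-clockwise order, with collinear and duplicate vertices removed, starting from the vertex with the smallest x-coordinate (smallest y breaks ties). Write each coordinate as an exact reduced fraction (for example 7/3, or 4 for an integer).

Clipped polygon: [(14,11) (18,11) (18,15) (14,16)]

1. After x ≥ 14: [(14,24/5) (17,6) (18,7) (18,15) (14,16)]
2. After x ≤ 19: [(14,24/5) (17,6) (18,7) (18,15) (14,16)]
3. After y ≥ 11: [(14,11) (18,11) (18,15) (14,16)]
4. After y ≤ 18: [(14,11) (18,11) (18,15) (14,16)]
5. Canonical ring: [(14,11) (18,11) (18,15) (14,16)]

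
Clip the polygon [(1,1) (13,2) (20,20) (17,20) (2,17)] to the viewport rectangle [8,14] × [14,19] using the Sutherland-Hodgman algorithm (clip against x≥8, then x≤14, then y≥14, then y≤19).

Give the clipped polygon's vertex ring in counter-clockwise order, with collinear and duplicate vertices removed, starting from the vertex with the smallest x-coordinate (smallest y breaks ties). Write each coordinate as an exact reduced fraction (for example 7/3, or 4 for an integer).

1. After x ≥ 8: [(8,19/12) (13,2) (20,20) (17,20) (8,91/5)]
2. After x ≤ 14: [(8,19/12) (13,2) (14,32/7) (14,97/5) (8,91/5)]
3. After y ≥ 14: [(8,14) (14,14) (14,97/5) (8,91/5)]
4. After y ≤ 19: [(8,14) (14,14) (14,19) (12,19) (8,91/5)]
5. Canonical ring: [(8,14) (14,14) (14,19) (12,19) (8,91/5)]

Clipped polygon: [(8,14) (14,14) (14,19) (12,19) (8,91/5)]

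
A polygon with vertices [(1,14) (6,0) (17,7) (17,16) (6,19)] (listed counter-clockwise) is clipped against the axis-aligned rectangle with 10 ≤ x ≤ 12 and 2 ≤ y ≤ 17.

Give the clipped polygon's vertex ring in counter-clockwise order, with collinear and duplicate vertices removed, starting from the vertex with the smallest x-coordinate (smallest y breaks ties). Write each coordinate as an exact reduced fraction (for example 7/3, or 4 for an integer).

1. After x ≥ 10: [(10,28/11) (17,7) (17,16) (10,197/11)]
2. After x ≤ 12: [(10,28/11) (12,42/11) (12,191/11) (10,197/11)]
3. After y ≥ 2: [(10,28/11) (12,42/11) (12,191/11) (10,197/11)]
4. After y ≤ 17: [(10,17) (10,28/11) (12,42/11) (12,17)]
5. Canonical ring: [(10,28/11) (12,42/11) (12,17) (10,17)]

Clipped polygon: [(10,28/11) (12,42/11) (12,17) (10,17)]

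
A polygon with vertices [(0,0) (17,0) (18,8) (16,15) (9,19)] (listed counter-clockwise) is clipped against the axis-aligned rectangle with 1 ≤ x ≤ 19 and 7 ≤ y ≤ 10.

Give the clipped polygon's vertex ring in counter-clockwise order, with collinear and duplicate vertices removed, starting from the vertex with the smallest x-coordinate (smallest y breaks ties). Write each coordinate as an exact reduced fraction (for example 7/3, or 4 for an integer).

Clipped polygon: [(63/19,7) (143/8,7) (18,8) (122/7,10) (90/19,10)]

1. After x ≥ 1: [(1,19/9) (1,0) (17,0) (18,8) (16,15) (9,19)]
2. After x ≤ 19: [(1,19/9) (1,0) (17,0) (18,8) (16,15) (9,19)]
3. After y ≥ 7: [(63/19,7) (143/8,7) (18,8) (16,15) (9,19)]
4. After y ≤ 10: [(90/19,10) (63/19,7) (143/8,7) (18,8) (122/7,10)]
5. Canonical ring: [(63/19,7) (143/8,7) (18,8) (122/7,10) (90/19,10)]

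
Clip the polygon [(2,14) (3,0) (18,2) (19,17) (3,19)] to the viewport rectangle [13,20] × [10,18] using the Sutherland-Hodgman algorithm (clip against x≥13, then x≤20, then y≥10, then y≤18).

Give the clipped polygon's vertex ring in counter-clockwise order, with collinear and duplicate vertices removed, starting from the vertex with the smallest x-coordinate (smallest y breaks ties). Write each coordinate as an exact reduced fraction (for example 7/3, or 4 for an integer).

1. After x ≥ 13: [(13,4/3) (18,2) (19,17) (13,71/4)]
2. After x ≤ 20: [(13,4/3) (18,2) (19,17) (13,71/4)]
3. After y ≥ 10: [(13,10) (278/15,10) (19,17) (13,71/4)]
4. After y ≤ 18: [(13,10) (278/15,10) (19,17) (13,71/4)]
5. Canonical ring: [(13,10) (278/15,10) (19,17) (13,71/4)]

Clipped polygon: [(13,10) (278/15,10) (19,17) (13,71/4)]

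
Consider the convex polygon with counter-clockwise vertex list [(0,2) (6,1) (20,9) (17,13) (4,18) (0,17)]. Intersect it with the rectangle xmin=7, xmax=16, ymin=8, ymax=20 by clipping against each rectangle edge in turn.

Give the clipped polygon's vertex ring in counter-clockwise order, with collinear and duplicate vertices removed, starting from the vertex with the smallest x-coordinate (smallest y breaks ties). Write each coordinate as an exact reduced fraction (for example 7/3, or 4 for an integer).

1. After x ≥ 7: [(7,11/7) (20,9) (17,13) (7,219/13)]
2. After x ≤ 16: [(7,11/7) (16,47/7) (16,174/13) (7,219/13)]
3. After y ≥ 8: [(7,8) (16,8) (16,174/13) (7,219/13)]
4. After y ≤ 20: [(7,8) (16,8) (16,174/13) (7,219/13)]
5. Canonical ring: [(7,8) (16,8) (16,174/13) (7,219/13)]

Clipped polygon: [(7,8) (16,8) (16,174/13) (7,219/13)]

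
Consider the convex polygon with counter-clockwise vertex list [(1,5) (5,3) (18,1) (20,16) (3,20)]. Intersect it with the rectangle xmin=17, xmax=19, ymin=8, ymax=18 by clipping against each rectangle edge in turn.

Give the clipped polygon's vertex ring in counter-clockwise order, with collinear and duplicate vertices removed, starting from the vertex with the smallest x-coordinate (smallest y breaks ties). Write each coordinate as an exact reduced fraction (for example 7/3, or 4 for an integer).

1. After x ≥ 17: [(17,15/13) (18,1) (20,16) (17,284/17)]
2. After x ≤ 19: [(17,15/13) (18,1) (19,17/2) (19,276/17) (17,284/17)]
3. After y ≥ 8: [(17,8) (284/15,8) (19,17/2) (19,276/17) (17,284/17)]
4. After y ≤ 18: [(17,8) (284/15,8) (19,17/2) (19,276/17) (17,284/17)]
5. Canonical ring: [(17,8) (284/15,8) (19,17/2) (19,276/17) (17,284/17)]

Clipped polygon: [(17,8) (284/15,8) (19,17/2) (19,276/17) (17,284/17)]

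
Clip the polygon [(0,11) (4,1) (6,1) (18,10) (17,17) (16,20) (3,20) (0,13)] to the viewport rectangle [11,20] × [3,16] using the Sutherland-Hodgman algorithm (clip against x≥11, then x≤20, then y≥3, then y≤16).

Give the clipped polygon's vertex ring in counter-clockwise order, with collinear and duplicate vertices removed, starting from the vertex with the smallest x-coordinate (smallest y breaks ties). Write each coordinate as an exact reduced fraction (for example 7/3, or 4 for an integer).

Clipped polygon: [(11,19/4) (18,10) (120/7,16) (11,16)]

1. After x ≥ 11: [(11,19/4) (18,10) (17,17) (16,20) (11,20)]
2. After x ≤ 20: [(11,19/4) (18,10) (17,17) (16,20) (11,20)]
3. After y ≥ 3: [(11,19/4) (18,10) (17,17) (16,20) (11,20)]
4. After y ≤ 16: [(11,16) (11,19/4) (18,10) (120/7,16)]
5. Canonical ring: [(11,19/4) (18,10) (120/7,16) (11,16)]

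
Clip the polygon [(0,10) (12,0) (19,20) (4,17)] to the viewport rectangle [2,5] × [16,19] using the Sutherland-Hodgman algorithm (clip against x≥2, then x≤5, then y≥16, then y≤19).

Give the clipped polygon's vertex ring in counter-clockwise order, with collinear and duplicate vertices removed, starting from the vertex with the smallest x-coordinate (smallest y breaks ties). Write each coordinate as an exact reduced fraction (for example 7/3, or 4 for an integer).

Clipped polygon: [(24/7,16) (5,16) (5,86/5) (4,17)]

1. After x ≥ 2: [(2,27/2) (2,25/3) (12,0) (19,20) (4,17)]
2. After x ≤ 5: [(2,27/2) (2,25/3) (5,35/6) (5,86/5) (4,17)]
3. After y ≥ 16: [(24/7,16) (5,16) (5,86/5) (4,17)]
4. After y ≤ 19: [(24/7,16) (5,16) (5,86/5) (4,17)]
5. Canonical ring: [(24/7,16) (5,16) (5,86/5) (4,17)]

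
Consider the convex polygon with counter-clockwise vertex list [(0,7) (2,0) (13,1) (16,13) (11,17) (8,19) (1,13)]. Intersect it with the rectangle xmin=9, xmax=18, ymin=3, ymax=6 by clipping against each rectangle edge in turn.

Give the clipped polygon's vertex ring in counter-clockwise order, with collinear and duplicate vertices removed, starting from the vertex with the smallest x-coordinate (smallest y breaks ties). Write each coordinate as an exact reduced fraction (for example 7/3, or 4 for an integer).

1. After x ≥ 9: [(9,7/11) (13,1) (16,13) (11,17) (9,55/3)]
2. After x ≤ 18: [(9,7/11) (13,1) (16,13) (11,17) (9,55/3)]
3. After y ≥ 3: [(9,3) (27/2,3) (16,13) (11,17) (9,55/3)]
4. After y ≤ 6: [(9,6) (9,3) (27/2,3) (57/4,6)]
5. Canonical ring: [(9,3) (27/2,3) (57/4,6) (9,6)]

Clipped polygon: [(9,3) (27/2,3) (57/4,6) (9,6)]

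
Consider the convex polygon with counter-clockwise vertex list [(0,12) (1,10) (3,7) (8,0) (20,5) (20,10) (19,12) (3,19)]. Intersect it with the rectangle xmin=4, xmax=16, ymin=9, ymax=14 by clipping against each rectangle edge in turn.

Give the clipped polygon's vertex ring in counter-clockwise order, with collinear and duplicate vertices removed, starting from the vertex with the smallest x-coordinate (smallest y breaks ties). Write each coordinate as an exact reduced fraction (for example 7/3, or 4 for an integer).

1. After x ≥ 4: [(4,28/5) (8,0) (20,5) (20,10) (19,12) (4,297/16)]
2. After x ≤ 16: [(4,28/5) (8,0) (16,10/3) (16,213/16) (4,297/16)]
3. After y ≥ 9: [(4,9) (16,9) (16,213/16) (4,297/16)]
4. After y ≤ 14: [(4,14) (4,9) (16,9) (16,213/16) (101/7,14)]
5. Canonical ring: [(4,9) (16,9) (16,213/16) (101/7,14) (4,14)]

Clipped polygon: [(4,9) (16,9) (16,213/16) (101/7,14) (4,14)]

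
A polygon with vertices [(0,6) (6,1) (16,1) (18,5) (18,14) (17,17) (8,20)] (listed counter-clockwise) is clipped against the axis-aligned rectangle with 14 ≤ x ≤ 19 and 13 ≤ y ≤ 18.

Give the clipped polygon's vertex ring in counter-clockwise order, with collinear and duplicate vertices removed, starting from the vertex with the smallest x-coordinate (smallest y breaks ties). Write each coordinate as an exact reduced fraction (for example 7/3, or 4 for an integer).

Clipped polygon: [(14,13) (18,13) (18,14) (17,17) (14,18)]

1. After x ≥ 14: [(14,1) (16,1) (18,5) (18,14) (17,17) (14,18)]
2. After x ≤ 19: [(14,1) (16,1) (18,5) (18,14) (17,17) (14,18)]
3. After y ≥ 13: [(14,13) (18,13) (18,14) (17,17) (14,18)]
4. After y ≤ 18: [(14,13) (18,13) (18,14) (17,17) (14,18)]
5. Canonical ring: [(14,13) (18,13) (18,14) (17,17) (14,18)]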